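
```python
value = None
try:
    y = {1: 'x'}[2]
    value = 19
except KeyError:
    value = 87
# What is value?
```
87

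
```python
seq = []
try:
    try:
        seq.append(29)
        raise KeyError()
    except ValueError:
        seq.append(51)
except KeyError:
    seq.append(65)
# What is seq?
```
[29, 65]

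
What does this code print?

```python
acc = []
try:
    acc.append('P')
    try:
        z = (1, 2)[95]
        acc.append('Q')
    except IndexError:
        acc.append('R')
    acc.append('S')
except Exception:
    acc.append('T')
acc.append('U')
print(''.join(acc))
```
PRSU

Inner exception caught by inner handler, outer continues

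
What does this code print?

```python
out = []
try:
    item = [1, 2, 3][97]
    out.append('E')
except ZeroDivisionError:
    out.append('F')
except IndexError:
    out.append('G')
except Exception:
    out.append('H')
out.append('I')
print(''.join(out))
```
GI

IndexError matches before generic Exception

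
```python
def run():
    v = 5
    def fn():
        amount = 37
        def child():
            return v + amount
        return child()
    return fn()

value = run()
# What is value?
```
42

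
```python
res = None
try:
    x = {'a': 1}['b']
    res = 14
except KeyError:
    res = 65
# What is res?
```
65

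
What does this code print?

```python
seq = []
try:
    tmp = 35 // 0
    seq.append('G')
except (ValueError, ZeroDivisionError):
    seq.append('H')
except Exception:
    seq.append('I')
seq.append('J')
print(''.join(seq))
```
HJ

ZeroDivisionError matches tuple containing it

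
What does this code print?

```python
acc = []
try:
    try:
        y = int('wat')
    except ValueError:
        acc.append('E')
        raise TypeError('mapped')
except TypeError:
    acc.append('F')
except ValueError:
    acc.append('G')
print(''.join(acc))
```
EF

New TypeError raised, caught by outer TypeError handler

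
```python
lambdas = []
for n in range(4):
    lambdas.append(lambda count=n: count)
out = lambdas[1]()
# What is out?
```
1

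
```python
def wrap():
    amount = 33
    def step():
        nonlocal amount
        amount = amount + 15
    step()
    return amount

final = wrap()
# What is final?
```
48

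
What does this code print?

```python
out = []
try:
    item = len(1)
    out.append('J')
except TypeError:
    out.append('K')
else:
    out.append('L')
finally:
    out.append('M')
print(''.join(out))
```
KM

Exception: except runs, else skipped, finally runs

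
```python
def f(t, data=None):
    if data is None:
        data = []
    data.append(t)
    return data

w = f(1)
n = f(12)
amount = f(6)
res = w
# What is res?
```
[1]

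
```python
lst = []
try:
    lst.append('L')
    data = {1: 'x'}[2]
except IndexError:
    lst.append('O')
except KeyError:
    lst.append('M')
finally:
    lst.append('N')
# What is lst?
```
['L', 'M', 'N']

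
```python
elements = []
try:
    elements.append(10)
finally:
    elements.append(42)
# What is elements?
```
[10, 42]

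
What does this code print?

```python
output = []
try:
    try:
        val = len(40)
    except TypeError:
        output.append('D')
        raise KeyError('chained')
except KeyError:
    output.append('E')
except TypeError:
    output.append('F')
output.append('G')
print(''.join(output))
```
DEG

KeyError raised and caught, original TypeError not re-raised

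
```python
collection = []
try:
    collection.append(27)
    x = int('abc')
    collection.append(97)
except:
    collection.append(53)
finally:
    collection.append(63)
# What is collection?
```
[27, 53, 63]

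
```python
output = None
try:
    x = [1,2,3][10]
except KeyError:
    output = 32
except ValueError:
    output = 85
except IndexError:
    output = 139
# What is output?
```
139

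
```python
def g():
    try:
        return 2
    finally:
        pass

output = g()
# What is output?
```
2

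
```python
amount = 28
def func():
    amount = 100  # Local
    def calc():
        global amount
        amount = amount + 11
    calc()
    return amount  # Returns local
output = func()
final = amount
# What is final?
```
39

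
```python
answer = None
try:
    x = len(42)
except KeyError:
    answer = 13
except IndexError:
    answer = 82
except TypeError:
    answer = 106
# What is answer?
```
106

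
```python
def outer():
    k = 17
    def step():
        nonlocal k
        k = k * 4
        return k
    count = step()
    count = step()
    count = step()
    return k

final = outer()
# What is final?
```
1088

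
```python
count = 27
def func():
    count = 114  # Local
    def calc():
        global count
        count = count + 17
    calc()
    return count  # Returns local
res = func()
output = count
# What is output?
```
44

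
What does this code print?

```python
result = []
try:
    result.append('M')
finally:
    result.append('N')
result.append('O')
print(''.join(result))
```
MNO

try/finally without except, no exception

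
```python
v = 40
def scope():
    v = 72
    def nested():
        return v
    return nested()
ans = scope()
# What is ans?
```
72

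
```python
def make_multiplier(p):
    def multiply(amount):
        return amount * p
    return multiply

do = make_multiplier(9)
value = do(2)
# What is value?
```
18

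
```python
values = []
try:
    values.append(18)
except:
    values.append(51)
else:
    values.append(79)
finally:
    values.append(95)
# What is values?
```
[18, 79, 95]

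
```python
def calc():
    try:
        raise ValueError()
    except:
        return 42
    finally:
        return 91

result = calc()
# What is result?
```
91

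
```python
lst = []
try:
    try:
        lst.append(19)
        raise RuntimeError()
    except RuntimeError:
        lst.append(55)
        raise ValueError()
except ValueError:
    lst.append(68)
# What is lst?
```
[19, 55, 68]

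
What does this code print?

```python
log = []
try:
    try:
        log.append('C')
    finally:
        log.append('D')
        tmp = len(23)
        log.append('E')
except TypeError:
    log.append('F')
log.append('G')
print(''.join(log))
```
CDFG

Exception in inner finally caught by outer except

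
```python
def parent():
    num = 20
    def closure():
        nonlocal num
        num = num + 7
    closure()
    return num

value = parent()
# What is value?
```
27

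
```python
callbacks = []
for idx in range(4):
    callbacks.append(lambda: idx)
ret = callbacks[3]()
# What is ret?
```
3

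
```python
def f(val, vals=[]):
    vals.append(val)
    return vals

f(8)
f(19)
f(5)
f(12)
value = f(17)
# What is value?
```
[8, 19, 5, 12, 17]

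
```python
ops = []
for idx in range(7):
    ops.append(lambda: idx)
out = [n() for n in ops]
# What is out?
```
[6, 6, 6, 6, 6, 6, 6]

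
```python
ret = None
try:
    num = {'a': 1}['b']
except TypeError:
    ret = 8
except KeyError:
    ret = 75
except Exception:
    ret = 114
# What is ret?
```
75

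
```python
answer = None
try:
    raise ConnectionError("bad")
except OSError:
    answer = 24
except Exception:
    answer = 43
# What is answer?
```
24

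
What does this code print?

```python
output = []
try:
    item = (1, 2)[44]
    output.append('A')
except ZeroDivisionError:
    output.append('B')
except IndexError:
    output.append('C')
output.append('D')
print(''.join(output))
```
CD

IndexError is caught by its specific handler, not ZeroDivisionError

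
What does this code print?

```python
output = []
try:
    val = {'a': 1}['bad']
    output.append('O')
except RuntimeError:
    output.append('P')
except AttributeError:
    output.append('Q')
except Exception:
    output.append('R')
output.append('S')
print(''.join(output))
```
RS

KeyError not specifically caught, falls to Exception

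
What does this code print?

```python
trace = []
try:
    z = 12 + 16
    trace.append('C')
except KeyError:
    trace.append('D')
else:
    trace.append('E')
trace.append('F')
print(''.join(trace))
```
CEF

else block runs when no exception occurs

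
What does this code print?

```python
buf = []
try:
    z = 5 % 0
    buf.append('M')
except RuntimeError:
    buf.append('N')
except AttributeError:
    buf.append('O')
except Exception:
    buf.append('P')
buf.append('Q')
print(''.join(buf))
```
PQ

ZeroDivisionError not specifically caught, falls to Exception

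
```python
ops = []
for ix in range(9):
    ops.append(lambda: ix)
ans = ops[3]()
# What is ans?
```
8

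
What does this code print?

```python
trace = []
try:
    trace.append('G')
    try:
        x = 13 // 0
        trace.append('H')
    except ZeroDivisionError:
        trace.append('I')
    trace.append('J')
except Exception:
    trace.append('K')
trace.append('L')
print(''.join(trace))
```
GIJL

Inner exception caught by inner handler, outer continues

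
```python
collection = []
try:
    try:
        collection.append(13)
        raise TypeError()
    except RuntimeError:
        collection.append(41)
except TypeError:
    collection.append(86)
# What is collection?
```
[13, 86]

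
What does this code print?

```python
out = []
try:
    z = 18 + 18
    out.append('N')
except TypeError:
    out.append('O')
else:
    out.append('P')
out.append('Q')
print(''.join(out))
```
NPQ

else block runs when no exception occurs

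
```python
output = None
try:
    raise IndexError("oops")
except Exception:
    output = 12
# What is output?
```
12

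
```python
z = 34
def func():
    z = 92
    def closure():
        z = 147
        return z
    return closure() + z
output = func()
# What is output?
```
239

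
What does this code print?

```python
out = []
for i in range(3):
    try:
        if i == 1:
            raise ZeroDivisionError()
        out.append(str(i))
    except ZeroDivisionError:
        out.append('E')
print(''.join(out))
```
0E2

Exception on i=1 caught, loop continues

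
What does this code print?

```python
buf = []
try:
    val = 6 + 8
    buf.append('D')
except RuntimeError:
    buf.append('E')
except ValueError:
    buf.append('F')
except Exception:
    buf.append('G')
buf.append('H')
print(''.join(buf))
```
DH

No exception, try block completes normally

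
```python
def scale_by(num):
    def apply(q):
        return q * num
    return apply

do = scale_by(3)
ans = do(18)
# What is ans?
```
54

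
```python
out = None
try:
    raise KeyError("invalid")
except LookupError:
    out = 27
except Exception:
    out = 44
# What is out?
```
27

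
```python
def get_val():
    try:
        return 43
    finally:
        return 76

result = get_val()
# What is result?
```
76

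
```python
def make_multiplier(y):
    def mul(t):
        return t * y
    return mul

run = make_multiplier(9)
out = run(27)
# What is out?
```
243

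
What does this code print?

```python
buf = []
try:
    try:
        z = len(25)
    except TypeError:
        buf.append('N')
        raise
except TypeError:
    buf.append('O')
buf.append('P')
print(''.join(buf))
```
NOP

raise without argument re-raises current exception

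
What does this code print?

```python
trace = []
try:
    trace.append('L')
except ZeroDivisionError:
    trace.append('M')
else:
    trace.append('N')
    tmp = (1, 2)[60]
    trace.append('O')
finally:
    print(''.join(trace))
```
LN

Try succeeds, else appends 'N', IndexError in else is uncaught, finally prints before exception propagates ('O' never appended)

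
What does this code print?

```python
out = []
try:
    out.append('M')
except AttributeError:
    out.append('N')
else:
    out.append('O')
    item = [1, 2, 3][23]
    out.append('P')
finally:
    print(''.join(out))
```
MO

Try succeeds, else appends 'O', IndexError in else is uncaught, finally prints before exception propagates ('P' never appended)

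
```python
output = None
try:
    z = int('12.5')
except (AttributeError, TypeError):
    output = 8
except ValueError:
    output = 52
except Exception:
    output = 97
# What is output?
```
52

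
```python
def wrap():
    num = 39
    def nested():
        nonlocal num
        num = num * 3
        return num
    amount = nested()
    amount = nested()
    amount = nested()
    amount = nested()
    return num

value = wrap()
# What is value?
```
3159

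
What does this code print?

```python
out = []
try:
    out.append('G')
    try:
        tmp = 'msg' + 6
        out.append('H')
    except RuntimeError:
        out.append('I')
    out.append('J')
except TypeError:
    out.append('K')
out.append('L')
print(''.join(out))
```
GKL

Inner handler doesn't match, propagates to outer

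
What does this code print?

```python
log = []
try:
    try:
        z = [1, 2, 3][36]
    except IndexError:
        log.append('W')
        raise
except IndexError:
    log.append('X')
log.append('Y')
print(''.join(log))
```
WXY

raise without argument re-raises current exception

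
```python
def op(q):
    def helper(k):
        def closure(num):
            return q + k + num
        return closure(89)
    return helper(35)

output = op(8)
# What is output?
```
132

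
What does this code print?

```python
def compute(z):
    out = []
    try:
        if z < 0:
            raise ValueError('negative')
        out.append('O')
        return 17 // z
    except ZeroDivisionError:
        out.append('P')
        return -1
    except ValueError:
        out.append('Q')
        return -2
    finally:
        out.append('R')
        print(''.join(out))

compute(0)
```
OPR

z=0 causes ZeroDivisionError, caught, finally prints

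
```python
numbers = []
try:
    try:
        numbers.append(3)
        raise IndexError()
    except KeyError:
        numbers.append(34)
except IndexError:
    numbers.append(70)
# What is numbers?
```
[3, 70]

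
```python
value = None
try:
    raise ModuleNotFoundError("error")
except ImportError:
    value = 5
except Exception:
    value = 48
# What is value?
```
5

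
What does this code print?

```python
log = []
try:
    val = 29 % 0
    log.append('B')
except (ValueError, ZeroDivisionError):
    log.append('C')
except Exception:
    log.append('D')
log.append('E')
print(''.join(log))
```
CE

ZeroDivisionError matches tuple containing it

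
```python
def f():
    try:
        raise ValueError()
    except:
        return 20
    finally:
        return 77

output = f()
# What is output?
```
77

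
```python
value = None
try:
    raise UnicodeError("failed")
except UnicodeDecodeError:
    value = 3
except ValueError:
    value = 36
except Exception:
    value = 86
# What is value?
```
36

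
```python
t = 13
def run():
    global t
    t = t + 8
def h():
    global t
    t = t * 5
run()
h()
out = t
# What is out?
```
105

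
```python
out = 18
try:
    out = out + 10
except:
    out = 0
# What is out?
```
28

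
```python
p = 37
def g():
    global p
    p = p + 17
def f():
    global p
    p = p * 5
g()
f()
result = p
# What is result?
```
270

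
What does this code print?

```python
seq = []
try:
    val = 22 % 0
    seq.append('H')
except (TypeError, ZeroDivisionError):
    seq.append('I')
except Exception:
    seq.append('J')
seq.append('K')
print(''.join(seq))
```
IK

ZeroDivisionError matches tuple containing it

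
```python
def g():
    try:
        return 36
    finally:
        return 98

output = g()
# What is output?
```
98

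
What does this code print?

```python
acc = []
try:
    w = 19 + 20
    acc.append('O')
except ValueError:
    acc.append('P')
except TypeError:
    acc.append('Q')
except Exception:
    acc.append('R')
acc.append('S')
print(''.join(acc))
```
OS

No exception, try block completes normally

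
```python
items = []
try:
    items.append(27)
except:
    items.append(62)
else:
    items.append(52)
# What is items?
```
[27, 52]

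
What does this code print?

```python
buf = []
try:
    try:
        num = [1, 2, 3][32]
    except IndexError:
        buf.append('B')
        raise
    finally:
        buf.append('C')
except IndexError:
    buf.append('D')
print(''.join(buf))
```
BCD

finally runs before re-raised exception propagates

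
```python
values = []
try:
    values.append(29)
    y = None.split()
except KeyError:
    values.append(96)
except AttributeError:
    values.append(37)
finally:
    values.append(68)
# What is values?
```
[29, 37, 68]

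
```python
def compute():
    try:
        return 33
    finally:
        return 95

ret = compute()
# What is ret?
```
95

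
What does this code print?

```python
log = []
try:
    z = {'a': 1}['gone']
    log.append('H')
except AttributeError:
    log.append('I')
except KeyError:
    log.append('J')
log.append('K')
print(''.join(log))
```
JK

KeyError is caught by its specific handler, not AttributeError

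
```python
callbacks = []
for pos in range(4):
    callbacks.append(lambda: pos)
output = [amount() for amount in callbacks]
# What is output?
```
[3, 3, 3, 3]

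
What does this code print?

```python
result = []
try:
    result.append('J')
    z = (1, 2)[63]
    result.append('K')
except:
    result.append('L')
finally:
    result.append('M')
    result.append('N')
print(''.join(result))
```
JLMN

Code before exception runs, then except, then all of finally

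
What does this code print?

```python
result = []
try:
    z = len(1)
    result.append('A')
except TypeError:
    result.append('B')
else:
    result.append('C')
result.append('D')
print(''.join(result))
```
BD

else block skipped when exception is caught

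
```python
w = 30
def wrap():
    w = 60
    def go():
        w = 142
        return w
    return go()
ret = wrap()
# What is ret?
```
142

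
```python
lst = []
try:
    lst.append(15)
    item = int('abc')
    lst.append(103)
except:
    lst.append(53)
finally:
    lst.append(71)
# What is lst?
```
[15, 53, 71]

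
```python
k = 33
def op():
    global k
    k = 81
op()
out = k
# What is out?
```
81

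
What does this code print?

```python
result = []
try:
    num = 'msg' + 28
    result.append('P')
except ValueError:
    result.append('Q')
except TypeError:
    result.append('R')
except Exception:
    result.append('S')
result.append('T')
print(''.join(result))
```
RT

TypeError matches before generic Exception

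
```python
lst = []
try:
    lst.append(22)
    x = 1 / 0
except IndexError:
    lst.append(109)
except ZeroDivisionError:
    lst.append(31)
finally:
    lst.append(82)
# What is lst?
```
[22, 31, 82]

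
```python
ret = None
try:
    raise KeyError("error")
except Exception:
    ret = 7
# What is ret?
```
7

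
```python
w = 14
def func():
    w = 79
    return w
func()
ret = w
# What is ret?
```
14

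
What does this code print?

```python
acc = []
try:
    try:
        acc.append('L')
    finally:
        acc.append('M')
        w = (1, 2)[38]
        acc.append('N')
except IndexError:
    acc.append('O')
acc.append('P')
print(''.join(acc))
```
LMOP

Exception in inner finally caught by outer except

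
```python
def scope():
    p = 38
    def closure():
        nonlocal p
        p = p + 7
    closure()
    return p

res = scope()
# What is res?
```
45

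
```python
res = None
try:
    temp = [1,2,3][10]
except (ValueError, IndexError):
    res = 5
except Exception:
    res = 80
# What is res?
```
5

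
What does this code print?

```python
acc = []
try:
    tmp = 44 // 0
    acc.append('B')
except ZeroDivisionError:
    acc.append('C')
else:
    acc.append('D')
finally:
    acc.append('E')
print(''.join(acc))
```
CE

Exception: except runs, else skipped, finally runs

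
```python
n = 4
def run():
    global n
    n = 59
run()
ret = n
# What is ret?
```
59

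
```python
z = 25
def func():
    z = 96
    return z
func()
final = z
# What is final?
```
25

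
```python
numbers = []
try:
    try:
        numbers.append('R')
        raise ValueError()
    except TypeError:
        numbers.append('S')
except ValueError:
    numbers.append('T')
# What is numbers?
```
['R', 'T']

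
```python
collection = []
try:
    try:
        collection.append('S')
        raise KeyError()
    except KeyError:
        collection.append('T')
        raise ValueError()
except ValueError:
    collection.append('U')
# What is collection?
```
['S', 'T', 'U']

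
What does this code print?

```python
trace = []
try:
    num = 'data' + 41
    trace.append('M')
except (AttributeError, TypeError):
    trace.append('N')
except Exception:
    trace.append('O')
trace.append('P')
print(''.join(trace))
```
NP

TypeError matches tuple containing it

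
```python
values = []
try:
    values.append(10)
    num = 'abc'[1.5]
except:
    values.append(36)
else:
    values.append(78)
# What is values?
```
[10, 36]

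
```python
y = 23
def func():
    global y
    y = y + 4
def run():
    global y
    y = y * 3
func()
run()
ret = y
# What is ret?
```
81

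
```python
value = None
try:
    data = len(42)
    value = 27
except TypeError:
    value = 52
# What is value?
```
52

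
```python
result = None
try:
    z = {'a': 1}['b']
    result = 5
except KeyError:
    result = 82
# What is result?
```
82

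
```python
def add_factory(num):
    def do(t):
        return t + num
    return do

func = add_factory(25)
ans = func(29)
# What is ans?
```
54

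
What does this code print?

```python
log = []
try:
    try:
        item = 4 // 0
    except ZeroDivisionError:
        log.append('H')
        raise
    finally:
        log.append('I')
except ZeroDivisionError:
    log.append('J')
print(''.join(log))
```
HIJ

finally runs before re-raised exception propagates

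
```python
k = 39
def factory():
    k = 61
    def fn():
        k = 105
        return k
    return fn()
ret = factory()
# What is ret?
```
105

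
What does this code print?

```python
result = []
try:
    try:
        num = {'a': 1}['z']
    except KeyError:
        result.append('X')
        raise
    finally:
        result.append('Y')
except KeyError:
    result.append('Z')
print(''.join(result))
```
XYZ

finally runs before re-raised exception propagates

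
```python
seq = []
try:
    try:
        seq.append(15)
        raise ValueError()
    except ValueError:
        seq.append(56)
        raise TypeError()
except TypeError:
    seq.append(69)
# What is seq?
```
[15, 56, 69]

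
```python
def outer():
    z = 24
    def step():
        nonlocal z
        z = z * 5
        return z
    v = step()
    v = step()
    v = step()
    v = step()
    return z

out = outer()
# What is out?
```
15000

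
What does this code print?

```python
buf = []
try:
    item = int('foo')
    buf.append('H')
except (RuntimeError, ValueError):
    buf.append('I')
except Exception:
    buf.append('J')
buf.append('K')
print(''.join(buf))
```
IK

ValueError matches tuple containing it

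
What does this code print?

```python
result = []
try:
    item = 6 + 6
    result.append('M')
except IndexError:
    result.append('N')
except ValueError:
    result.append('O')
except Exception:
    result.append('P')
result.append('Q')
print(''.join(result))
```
MQ

No exception, try block completes normally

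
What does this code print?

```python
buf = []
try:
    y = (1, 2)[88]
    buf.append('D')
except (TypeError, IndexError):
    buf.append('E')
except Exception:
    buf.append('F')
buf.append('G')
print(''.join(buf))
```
EG

IndexError matches tuple containing it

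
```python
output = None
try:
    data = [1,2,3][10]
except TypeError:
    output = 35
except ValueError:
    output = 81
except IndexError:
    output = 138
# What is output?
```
138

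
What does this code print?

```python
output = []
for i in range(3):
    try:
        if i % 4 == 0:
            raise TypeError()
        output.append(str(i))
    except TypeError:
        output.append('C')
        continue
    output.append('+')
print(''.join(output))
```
C1+2+

continue in except skips rest of loop body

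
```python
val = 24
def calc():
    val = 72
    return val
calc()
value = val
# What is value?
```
24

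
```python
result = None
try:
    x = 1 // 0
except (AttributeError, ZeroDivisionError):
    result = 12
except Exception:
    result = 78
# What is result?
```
12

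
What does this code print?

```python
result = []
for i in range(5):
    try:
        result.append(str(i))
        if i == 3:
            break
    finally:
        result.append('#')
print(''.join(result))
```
0#1#2#3#

finally runs even when breaking out of loop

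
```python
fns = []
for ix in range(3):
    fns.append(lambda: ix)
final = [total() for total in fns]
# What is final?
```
[2, 2, 2]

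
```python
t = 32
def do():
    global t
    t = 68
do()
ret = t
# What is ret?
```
68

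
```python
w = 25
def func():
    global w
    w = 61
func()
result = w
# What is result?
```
61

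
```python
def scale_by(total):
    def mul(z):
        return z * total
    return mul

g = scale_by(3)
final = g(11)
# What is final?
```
33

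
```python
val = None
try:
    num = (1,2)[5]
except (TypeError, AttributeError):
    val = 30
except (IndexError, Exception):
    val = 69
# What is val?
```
69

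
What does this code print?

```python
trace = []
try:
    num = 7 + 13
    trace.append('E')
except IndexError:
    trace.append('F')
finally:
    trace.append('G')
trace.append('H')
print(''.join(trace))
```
EGH

finally runs after normal execution too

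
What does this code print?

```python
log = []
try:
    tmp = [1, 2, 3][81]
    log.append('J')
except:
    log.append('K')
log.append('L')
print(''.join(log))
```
KL

Exception raised in try, caught by bare except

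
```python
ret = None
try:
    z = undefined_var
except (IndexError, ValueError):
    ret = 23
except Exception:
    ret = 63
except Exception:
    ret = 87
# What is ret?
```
63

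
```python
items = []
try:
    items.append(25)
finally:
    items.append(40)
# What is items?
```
[25, 40]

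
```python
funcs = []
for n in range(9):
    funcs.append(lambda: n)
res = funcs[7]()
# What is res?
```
8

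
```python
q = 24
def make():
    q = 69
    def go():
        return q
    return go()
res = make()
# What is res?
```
69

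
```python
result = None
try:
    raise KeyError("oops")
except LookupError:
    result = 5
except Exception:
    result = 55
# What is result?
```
5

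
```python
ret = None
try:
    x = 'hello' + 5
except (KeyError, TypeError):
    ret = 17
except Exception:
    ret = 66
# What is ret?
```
17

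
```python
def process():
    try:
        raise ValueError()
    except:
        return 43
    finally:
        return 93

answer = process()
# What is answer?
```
93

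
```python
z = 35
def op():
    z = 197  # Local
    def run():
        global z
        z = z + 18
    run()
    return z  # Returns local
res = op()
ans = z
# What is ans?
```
53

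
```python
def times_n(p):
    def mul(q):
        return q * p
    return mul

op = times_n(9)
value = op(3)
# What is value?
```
27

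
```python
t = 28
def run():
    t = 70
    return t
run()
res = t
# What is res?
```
28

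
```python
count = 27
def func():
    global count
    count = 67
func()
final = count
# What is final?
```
67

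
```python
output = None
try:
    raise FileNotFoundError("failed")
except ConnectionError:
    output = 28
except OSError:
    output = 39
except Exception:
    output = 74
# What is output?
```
39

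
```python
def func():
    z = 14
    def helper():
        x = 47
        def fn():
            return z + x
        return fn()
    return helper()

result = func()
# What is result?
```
61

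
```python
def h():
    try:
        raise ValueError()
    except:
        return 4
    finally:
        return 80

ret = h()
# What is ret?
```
80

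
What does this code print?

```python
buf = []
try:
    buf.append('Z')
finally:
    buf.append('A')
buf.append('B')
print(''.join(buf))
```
ZAB

try/finally without except, no exception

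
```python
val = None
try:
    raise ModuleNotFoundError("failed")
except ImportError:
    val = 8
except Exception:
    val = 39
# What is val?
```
8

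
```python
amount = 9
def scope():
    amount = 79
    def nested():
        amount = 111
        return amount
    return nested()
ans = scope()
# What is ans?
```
111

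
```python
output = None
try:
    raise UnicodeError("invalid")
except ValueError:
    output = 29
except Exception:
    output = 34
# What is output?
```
29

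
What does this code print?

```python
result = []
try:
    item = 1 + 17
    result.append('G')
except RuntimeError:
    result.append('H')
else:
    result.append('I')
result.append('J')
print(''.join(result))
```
GIJ

else block runs when no exception occurs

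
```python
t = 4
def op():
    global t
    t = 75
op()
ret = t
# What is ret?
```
75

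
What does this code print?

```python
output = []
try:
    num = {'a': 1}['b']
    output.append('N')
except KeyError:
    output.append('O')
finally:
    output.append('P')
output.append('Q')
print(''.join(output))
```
OPQ

finally always runs, even after exception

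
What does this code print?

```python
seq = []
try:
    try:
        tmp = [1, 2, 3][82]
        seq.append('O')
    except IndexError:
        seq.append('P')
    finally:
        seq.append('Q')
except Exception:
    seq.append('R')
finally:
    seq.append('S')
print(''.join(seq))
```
PQS

Both finally blocks run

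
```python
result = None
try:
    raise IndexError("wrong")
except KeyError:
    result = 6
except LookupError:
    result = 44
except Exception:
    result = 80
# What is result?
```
44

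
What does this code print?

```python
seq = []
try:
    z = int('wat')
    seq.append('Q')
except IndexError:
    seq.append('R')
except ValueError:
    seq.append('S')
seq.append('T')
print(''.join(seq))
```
ST

ValueError is caught by its specific handler, not IndexError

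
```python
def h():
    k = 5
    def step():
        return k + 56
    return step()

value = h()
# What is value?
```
61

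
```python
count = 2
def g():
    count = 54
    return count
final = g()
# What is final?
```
54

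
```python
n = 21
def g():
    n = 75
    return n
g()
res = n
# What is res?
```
21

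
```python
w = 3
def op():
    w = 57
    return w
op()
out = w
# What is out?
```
3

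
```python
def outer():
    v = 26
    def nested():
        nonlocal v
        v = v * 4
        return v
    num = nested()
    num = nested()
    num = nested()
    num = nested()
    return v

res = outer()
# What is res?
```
6656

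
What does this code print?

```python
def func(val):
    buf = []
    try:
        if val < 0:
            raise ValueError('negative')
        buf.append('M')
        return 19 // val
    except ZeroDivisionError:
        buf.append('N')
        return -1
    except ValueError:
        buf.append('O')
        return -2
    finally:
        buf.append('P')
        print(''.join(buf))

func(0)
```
MNP

val=0 causes ZeroDivisionError, caught, finally prints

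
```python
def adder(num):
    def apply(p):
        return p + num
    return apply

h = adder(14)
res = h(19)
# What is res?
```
33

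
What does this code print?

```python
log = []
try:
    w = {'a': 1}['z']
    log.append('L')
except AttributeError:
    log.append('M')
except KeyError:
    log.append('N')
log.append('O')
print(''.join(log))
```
NO

KeyError is caught by its specific handler, not AttributeError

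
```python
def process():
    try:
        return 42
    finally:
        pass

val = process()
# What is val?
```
42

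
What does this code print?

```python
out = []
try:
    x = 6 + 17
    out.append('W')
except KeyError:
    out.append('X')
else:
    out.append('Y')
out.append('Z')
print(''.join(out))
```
WYZ

else block runs when no exception occurs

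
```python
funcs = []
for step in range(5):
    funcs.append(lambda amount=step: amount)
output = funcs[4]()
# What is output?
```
4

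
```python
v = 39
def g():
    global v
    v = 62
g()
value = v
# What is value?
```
62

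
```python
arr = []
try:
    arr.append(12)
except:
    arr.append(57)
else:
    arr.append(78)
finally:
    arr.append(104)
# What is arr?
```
[12, 78, 104]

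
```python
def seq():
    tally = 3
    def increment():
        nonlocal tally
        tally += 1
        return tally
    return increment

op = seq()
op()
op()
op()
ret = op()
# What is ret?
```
7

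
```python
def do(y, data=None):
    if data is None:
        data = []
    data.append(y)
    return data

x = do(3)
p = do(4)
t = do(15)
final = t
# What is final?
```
[15]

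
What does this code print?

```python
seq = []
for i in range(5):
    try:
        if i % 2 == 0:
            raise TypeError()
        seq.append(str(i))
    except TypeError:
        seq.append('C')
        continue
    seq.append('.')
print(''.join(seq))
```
C1.C3.C

continue in except skips rest of loop body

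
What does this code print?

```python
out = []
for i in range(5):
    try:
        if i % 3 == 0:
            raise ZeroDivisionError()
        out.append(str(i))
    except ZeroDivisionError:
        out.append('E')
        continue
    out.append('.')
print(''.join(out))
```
E1.2.E4.

continue in except skips rest of loop body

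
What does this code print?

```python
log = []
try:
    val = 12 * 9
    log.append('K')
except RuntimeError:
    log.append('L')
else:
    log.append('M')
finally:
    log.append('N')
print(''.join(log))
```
KMN

else runs before finally when no exception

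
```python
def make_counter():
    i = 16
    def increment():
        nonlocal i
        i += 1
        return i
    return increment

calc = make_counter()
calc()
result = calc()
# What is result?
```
18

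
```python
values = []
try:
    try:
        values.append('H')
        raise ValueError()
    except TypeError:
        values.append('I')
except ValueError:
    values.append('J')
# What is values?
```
['H', 'J']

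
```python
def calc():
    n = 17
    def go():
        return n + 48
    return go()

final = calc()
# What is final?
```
65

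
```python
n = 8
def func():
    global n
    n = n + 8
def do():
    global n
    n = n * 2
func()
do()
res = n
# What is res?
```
32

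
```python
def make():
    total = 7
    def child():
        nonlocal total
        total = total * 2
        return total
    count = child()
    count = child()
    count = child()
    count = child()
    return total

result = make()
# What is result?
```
112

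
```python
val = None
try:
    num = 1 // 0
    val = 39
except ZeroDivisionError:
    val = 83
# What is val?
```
83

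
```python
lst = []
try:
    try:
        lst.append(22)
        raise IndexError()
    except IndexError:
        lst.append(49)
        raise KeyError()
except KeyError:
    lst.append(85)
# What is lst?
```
[22, 49, 85]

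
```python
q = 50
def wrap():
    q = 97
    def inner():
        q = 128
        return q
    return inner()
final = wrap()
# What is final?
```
128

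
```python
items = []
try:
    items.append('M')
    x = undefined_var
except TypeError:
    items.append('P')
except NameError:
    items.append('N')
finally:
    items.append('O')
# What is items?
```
['M', 'N', 'O']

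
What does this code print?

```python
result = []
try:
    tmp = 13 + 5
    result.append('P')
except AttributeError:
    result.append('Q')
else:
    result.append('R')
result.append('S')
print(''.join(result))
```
PRS

else block runs when no exception occurs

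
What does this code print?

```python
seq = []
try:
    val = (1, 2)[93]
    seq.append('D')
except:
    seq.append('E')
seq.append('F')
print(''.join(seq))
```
EF

Exception raised in try, caught by bare except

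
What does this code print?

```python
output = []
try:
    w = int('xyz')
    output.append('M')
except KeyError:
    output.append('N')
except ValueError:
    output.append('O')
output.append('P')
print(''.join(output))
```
OP

ValueError is caught by its specific handler, not KeyError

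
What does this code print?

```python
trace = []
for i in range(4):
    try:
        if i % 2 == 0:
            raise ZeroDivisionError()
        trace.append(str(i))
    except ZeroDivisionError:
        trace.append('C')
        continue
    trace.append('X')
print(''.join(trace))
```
C1XC3X

continue in except skips rest of loop body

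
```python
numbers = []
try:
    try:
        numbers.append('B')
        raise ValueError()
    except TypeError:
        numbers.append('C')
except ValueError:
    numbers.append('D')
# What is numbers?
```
['B', 'D']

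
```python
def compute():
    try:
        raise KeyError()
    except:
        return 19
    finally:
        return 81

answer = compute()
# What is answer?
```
81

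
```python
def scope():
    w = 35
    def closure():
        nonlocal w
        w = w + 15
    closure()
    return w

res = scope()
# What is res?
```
50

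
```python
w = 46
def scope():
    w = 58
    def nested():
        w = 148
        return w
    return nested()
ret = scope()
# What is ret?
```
148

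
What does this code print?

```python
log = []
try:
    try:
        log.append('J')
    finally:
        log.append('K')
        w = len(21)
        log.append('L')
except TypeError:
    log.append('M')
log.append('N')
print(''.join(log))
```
JKMN

Exception in inner finally caught by outer except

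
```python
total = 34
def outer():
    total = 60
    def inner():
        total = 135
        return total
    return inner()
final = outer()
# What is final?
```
135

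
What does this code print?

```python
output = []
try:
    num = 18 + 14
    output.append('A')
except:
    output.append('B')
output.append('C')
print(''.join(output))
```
AC

No exception, try block completes normally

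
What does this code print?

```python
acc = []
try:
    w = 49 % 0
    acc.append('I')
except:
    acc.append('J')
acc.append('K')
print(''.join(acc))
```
JK

Exception raised in try, caught by bare except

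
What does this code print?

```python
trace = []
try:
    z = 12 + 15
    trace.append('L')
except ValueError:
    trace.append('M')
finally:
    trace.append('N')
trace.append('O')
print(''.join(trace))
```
LNO

finally runs after normal execution too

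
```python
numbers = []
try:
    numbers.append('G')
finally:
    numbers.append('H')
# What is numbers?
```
['G', 'H']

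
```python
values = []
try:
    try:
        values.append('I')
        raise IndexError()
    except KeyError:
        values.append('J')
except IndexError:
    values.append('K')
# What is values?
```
['I', 'K']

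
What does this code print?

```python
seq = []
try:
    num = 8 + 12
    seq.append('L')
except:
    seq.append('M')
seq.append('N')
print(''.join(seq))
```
LN

No exception, try block completes normally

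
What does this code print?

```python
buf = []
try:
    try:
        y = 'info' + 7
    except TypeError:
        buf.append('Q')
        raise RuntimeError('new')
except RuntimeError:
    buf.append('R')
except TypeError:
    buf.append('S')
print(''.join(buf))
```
QR

New RuntimeError raised, caught by outer RuntimeError handler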